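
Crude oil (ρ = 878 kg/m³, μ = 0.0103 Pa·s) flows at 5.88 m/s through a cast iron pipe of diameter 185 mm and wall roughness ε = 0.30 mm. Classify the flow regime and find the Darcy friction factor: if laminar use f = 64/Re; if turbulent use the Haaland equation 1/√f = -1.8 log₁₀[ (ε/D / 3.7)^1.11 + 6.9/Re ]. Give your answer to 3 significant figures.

Re = ρVD/μ = 878·5.88·0.185/0.0103 = 9.273e+04.
Re > 4000 → turbulent. ε/D = 0.0003/0.185 = 0.00162; Haaland: 1/√f = -1.8 log₁₀[0.000187 + 7.44e-05] = 6.448, so f = 0.02405.

f ≈ 0.0241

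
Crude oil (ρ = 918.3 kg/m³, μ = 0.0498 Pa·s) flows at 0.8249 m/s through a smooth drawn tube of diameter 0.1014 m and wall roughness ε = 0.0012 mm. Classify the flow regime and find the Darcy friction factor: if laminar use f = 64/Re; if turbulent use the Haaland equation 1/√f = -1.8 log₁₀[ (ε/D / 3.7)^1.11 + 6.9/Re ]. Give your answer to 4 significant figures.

Re = ρVD/μ = 918.3·0.8249·0.1014/0.0498 = 1542.
Re < 2300 → laminar, so f = 64/Re = 0.04149 (roughness is irrelevant in laminar flow).

f ≈ 0.04149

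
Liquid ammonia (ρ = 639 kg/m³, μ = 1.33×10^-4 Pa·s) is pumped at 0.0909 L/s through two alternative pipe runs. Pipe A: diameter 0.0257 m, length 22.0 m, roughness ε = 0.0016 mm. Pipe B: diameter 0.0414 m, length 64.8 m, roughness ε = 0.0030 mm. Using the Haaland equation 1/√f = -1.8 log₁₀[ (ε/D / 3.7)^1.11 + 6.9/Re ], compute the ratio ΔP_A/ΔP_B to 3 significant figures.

ΔP_A/ΔP_B ≈ 3.26

Pipe A: V = Q/A = 9.09e-05/0.0005187 = 0.1752 m/s; Re = 2.164e+04; ε/D = 6.23e-05; Haaland → f = 0.02535; ΔP_A = f(L/D)(ρV²/2) = 212.9 Pa.
Pipe B: V = Q/A = 9.09e-05/0.001346 = 0.06753 m/s; Re = 1.343e+04; ε/D = 7.25e-05; Haaland → f = 0.02861; ΔP_B = f(L/D)(ρV²/2) = 65.25 Pa.
ΔP_A/ΔP_B = 212.9/65.25 = 3.26.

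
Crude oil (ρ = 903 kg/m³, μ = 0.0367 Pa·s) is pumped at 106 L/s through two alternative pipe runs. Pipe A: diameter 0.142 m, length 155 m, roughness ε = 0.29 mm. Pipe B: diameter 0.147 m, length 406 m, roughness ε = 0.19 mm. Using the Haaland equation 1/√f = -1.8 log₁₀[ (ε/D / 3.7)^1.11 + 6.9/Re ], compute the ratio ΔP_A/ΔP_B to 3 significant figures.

ΔP_A/ΔP_B ≈ 0.475

Pipe A: V = Q/A = 0.106/0.01584 = 6.693 m/s; Re = 2.339e+04; ε/D = 0.00204; Haaland → f = 0.02886; ΔP_A = f(L/D)(ρV²/2) = 6.372e+05 Pa.
Pipe B: V = Q/A = 0.106/0.01697 = 6.246 m/s; Re = 2.259e+04; ε/D = 0.00129; Haaland → f = 0.02757; ΔP_B = f(L/D)(ρV²/2) = 1.341e+06 Pa.
ΔP_A/ΔP_B = 6.372e+05/1.341e+06 = 0.475.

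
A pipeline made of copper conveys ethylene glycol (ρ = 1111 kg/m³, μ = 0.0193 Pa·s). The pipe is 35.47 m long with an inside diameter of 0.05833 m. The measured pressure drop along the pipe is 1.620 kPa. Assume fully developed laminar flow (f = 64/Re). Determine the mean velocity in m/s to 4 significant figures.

For laminar flow, f = 64/Re with Re = ρVD/μ, so Darcy-Weisbach reduces to ΔP = 32μLV/D². Solving for V: V = ΔP·D²/(32μL) = 1620·(0.05833)²/(32·0.0193·35.47) = 0.2516 m/s.
Check: Re = ρVD/μ = 1111·0.2516·0.05833/0.0193 = 844.8 < 2300, so the laminar assumption holds.

V ≈ 0.2516 m/s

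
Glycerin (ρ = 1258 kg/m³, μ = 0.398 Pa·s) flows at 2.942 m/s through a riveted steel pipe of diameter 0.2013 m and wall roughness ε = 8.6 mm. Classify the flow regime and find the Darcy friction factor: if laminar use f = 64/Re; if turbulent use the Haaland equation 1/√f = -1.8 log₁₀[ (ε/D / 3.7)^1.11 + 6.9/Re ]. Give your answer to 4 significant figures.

Re = ρVD/μ = 1258·2.942·0.2013/0.398 = 1872.
Re < 2300 → laminar, so f = 64/Re = 0.03419 (roughness is irrelevant in laminar flow).

f ≈ 0.03419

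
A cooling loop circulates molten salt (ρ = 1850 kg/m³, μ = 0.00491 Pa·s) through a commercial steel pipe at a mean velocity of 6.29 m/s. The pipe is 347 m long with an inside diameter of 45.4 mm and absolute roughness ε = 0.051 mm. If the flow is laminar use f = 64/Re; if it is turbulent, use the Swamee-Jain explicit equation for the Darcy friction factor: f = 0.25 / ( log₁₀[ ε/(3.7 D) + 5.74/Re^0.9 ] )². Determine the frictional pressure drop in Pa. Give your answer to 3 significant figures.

Reynolds number Re = ρVD/μ = 1850 · 6.29 · 0.0454 / 0.00491 = 1.076e+05.
Re > 4000 → turbulent. Relative roughness ε/D = 5.1e-05/0.0454 = 0.00112. Swamee-Jain: f = 0.25/(log₁₀[0.00112/3.7 + 5.74/1.076e+05^0.9])² = 0.25/(log₁₀[0.000304 + 0.00017])² = 0.25/(-3.325)² = 0.02262.
Darcy-Weisbach: ΔP = f(L/D)(ρV²/2) = 0.02262·(347/0.0454)·(1850·6.29²/2) = 0.02262·7643·3.66e+04 = 6.327e+06 Pa.

ΔP ≈ 6.33×10^6 Pa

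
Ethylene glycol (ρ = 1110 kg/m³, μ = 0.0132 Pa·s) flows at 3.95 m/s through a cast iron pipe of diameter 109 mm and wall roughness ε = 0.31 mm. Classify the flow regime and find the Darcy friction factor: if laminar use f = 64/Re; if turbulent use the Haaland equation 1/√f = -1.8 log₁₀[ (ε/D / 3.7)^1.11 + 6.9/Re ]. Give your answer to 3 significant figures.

Re = ρVD/μ = 1110·3.95·0.109/0.0132 = 3.621e+04.
Re > 4000 → turbulent. ε/D = 0.00031/0.109 = 0.00284; Haaland: 1/√f = -1.8 log₁₀[0.000349 + 0.000191] = 5.882, so f = 0.0289.

f ≈ 0.0289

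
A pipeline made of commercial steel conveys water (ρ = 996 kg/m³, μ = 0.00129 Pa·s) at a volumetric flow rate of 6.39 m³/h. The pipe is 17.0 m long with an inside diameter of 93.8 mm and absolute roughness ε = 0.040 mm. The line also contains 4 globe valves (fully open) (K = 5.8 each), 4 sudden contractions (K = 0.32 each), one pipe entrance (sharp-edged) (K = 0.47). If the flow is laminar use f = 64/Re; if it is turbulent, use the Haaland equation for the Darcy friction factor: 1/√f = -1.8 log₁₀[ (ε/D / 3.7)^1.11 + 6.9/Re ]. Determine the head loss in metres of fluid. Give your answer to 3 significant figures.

Q = 6.39 m³/h = 6.39/3600 = 0.001775 m³/s.
Cross-sectional area A = πD²/4 = π(0.0938)²/4 = 0.00691 m²; mean velocity V = Q/A = 0.001775/0.00691 = 0.2569 m/s.
Reynolds number Re = ρVD/μ = 996 · 0.2569 · 0.0938 / 0.00129 = 1.86e+04.
Re > 4000 → turbulent. Relative roughness ε/D = 4e-05/0.0938 = 0.000426. Haaland: 1/√f = -1.8 log₁₀[(0.000426/3.7)^1.11 + 6.9/1.86e+04] = -1.8 log₁₀[4.25e-05 + 0.000371] = 6.09, so f = 0.02696.
Total minor-loss coefficient ΣK = 4·5.8 + 4·0.32 + 1·0.47 = 24.9.
ΔP = [f·L/D + ΣK]·(ρV²/2) = [0.02696·17/0.0938 + 24.9]·(996·0.2569²/2) = [4.886 + 24.9]·32.86 = 980.3 Pa.
Head loss h_f = ΔP/(ρg) = 980.3/(996·9.81) = 0.100 m.

h_f ≈ 0.100 m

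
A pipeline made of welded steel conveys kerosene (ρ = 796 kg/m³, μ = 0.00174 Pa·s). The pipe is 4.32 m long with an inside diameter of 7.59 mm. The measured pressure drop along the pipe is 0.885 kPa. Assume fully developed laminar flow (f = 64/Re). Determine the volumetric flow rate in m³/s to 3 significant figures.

Q ≈ 9.59×10^-6 m³/s

For laminar flow, f = 64/Re with Re = ρVD/μ, so Darcy-Weisbach reduces to ΔP = 32μLV/D². Solving for V: V = ΔP·D²/(32μL) = 885·(0.00759)²/(32·0.00174·4.32) = 0.212 m/s.
Check: Re = ρVD/μ = 796·0.212·0.00759/0.00174 = 736 < 2300, so the laminar assumption holds.
Q = V·A = 0.212·(π/4·0.00759²) = 9.59e-06 m³/s = 9.59×10^-6 m³/s.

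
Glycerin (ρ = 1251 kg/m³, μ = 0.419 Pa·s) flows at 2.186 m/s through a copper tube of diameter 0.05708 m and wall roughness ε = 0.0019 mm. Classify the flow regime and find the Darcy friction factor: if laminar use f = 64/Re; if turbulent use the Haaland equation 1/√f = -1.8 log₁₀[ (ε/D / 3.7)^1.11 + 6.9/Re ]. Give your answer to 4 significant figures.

f ≈ 0.1718

Re = ρVD/μ = 1251·2.186·0.05708/0.419 = 372.5.
Re < 2300 → laminar, so f = 64/Re = 0.1718 (roughness is irrelevant in laminar flow).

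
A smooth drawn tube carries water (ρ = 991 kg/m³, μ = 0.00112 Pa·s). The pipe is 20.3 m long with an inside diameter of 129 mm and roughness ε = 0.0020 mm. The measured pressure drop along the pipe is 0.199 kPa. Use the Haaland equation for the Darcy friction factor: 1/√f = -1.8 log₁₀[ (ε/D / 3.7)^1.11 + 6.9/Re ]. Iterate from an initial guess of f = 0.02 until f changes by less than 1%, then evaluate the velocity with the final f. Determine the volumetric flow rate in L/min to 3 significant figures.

Q ≈ 267 L/min

Rearranging Darcy-Weisbach: V = √(2·ΔP·D/(f·L·ρ)). With ε/D = 2e-06/0.129 = 1.55e-05, iterate starting from f = 0.02:
  f = 0.02 → V = √(2·199·0.129/(0.02·20.3·991)) = 0.3572 m/s; Re = ρVD/μ = 4.077e+04; f → 0.02173
  f = 0.02173 → V = 0.3427 m/s; Re = 3.912e+04; f → 0.02194
Converged (Δf/f < 1%). With the final f = 0.02194: V = √(2·199·0.129/(0.02194·20.3·991)) = 0.3411 m/s.
Q = V·A = 0.3411·(π/4·0.129²) = 0.004458 m³/s = 267 L/min.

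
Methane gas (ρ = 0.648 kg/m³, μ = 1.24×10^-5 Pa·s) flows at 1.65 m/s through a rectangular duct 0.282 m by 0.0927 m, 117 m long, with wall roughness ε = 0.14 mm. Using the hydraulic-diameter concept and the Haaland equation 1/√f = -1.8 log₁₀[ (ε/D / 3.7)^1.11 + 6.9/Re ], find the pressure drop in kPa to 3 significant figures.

Hydraulic diameter D_h = 4A/P = 4·(0.282·0.0927)/(2·(0.282+0.0927)) = 0.1046/0.7494 = 0.1395 m.
Re = ρVD_h/μ = 0.648·1.65·0.1395/1.24e-05 = 1.203e+04.
ε/D_h = 0.00014/0.1395 = 0.001; Haaland gives 1/√f = -1.8 log₁₀[0.00011+0.000574] = 5.698, so f = 0.0308.
ΔP = f(L/D_h)(ρV²/2) = 0.0308·117/0.1395·0.8821 = 22.78 Pa.
ΔP = 0.0228 kPa.

ΔP ≈ 0.0228 kPa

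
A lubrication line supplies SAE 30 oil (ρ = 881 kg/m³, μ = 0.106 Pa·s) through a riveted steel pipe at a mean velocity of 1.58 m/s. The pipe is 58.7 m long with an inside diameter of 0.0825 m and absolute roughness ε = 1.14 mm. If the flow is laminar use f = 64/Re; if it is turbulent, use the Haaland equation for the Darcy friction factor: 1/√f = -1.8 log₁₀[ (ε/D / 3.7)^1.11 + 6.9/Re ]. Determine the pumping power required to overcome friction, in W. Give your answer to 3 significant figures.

P ≈ 390 W

Reynolds number Re = ρVD/μ = 881 · 1.58 · 0.0825 / 0.106 = 1083.
Re < 2300 → laminar flow, so f = 64/Re = 64/1083 = 0.05907 (the turbulent correlation is not needed).
Darcy-Weisbach: ΔP = f(L/D)(ρV²/2) = 0.05907·(58.7/0.0825)·(881·1.58²/2) = 0.05907·711.5·1100 = 4.622e+04 Pa.
Q = V·A = 1.58·0.005346 = 0.008446 m³/s.
Pumping power P = QΔP = 0.008446·4.622e+04 = 390.4 W = 390 W.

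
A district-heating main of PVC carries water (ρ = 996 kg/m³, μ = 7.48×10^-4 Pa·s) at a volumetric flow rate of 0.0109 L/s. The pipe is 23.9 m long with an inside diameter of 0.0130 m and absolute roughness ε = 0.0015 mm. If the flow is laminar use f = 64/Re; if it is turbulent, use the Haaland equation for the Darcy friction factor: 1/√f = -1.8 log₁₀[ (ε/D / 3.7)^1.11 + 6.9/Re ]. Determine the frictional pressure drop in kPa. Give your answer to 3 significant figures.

Q = 0.0109 L/s = 0.0109/1000 = 1.09e-05 m³/s.
Cross-sectional area A = πD²/4 = π(0.013)²/4 = 0.0001327 m²; mean velocity V = Q/A = 1.09e-05/0.0001327 = 0.08212 m/s.
Reynolds number Re = ρVD/μ = 996 · 0.08212 · 0.013 / 0.000748 = 1422.
Re < 2300 → laminar flow, so f = 64/Re = 64/1422 = 0.04502 (the turbulent correlation is not needed).
Darcy-Weisbach: ΔP = f(L/D)(ρV²/2) = 0.04502·(23.9/0.013)·(996·0.08212²/2) = 0.04502·1838·3.358 = 278 Pa.
ΔP = 278 Pa = 0.278 kPa.

ΔP ≈ 0.278 kPa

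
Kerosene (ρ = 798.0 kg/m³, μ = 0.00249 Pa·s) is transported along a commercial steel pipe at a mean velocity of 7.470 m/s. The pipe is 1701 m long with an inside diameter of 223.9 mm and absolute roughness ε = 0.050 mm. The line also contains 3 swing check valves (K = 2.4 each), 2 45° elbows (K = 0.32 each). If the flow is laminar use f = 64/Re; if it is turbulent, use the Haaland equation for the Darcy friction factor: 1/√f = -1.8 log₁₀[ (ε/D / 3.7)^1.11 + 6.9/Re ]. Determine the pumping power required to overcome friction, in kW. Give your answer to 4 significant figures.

P ≈ 818.6 kW

Reynolds number Re = ρVD/μ = 798 · 7.47 · 0.2239 / 0.00249 = 5.36e+05.
Re > 4000 → turbulent. Relative roughness ε/D = 5e-05/0.2239 = 0.000223. Haaland: 1/√f = -1.8 log₁₀[(0.000223/3.7)^1.11 + 6.9/5.36e+05] = -1.8 log₁₀[2.07e-05 + 1.29e-05] = 8.053, so f = 0.01542.
Total minor-loss coefficient ΣK = 3·2.4 + 2·0.32 = 7.84.
ΔP = [f·L/D + ΣK]·(ρV²/2) = [0.01542·1701/0.2239 + 7.84]·(798·7.47²/2) = [117.2 + 7.84]·2.226e+04 = 2.783e+06 Pa.
Q = V·A = 7.47·0.03937 = 0.2941 m³/s.
Pumping power P = QΔP = 0.2941·2.783e+06 = 818560 W = 818.6 kW.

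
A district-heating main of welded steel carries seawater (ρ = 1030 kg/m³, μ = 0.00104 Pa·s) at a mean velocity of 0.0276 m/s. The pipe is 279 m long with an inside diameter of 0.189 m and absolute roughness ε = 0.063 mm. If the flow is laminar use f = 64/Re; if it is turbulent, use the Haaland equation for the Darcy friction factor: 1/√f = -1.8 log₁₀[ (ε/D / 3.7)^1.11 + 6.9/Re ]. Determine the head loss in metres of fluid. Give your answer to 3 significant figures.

Reynolds number Re = ρVD/μ = 1030 · 0.0276 · 0.189 / 0.00104 = 5166.
Re > 4000 → turbulent. Relative roughness ε/D = 6.3e-05/0.189 = 0.000333. Haaland: 1/√f = -1.8 log₁₀[(0.000333/3.7)^1.11 + 6.9/5166] = -1.8 log₁₀[3.23e-05 + 0.00134] = 5.155, so f = 0.03763.
Darcy-Weisbach: ΔP = f(L/D)(ρV²/2) = 0.03763·(279/0.189)·(1030·0.0276²/2) = 0.03763·1476·0.3923 = 21.79 Pa.
Head loss h_f = ΔP/(ρg) = 21.79/(1030·9.81) = 0.00216 m.

h_f ≈ 0.00216 m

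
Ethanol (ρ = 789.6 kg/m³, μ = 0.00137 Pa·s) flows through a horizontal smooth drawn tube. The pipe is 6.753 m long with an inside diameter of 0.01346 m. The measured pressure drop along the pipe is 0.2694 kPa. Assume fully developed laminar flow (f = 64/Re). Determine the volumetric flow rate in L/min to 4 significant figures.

Q ≈ 1.408 L/min

For laminar flow, f = 64/Re with Re = ρVD/μ, so Darcy-Weisbach reduces to ΔP = 32μLV/D². Solving for V: V = ΔP·D²/(32μL) = 269.4·(0.01346)²/(32·0.00137·6.753) = 0.1649 m/s.
Check: Re = ρVD/μ = 789.6·0.1649·0.01346/0.00137 = 1279 < 2300, so the laminar assumption holds.
Q = V·A = 0.1649·(π/4·0.01346²) = 2.346e-05 m³/s = 1.408 L/min.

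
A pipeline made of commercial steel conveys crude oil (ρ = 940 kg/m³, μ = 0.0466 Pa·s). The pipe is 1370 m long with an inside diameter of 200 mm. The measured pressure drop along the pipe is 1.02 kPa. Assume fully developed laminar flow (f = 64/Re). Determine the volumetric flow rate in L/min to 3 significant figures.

Q ≈ 37.6 L/min

For laminar flow, f = 64/Re with Re = ρVD/μ, so Darcy-Weisbach reduces to ΔP = 32μLV/D². Solving for V: V = ΔP·D²/(32μL) = 1020·(0.2)²/(32·0.0466·1370) = 0.01997 m/s.
Check: Re = ρVD/μ = 940·0.01997·0.2/0.0466 = 80.57 < 2300, so the laminar assumption holds.
Q = V·A = 0.01997·(π/4·0.2²) = 0.0006274 m³/s = 37.6 L/min.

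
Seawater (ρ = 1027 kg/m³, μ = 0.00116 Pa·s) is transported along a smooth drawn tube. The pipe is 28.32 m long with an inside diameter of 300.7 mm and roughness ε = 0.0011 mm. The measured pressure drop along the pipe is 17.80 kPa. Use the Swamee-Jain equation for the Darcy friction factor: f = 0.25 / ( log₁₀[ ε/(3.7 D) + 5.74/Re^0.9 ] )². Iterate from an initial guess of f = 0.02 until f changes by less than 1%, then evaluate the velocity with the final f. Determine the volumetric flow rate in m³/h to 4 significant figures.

Rearranging Darcy-Weisbach: V = √(2·ΔP·D/(f·L·ρ)). With ε/D = 1.1e-06/0.3007 = 3.66e-06, iterate starting from f = 0.02:
  f = 0.02 → V = √(2·1.78e+04·0.3007/(0.02·28.32·1027)) = 4.29 m/s; Re = ρVD/μ = 1.142e+06; f → 0.01145
  f = 0.01145 → V = 5.669 m/s; Re = 1.509e+06; f → 0.01096
  f = 0.01096 → V = 5.795 m/s; Re = 1.543e+06; f → 0.01093
Converged (Δf/f < 1%). With the final f = 0.01093: V = √(2·1.78e+04·0.3007/(0.01093·28.32·1027)) = 5.804 m/s.
Q = V·A = 5.804·(π/4·0.3007²) = 0.4122 m³/s = 1484 m³/h.

Q ≈ 1484 m³/h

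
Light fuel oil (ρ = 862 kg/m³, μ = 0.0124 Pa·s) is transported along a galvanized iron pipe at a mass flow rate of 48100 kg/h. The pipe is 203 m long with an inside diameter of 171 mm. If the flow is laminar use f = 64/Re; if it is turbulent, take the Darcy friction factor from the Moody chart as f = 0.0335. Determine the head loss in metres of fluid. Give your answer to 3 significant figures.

h_f ≈ 0.923 m

ṁ = 48100 kg/h = 48100/3600 = 13.36 kg/s.
A = πD²/4 = π(0.171)²/4 = 0.02297 m²; mean velocity V = ṁ/(ρA) = 13.36/(862 · 0.02297) = 0.6749 m/s.
Reynolds number Re = ρVD/μ = 862 · 0.6749 · 0.171 / 0.0124 = 8023.
Re > 4000 → turbulent; use the Moody-chart value f = 0.0335.
Darcy-Weisbach: ΔP = f(L/D)(ρV²/2) = 0.0335·(203/0.171)·(862·0.6749²/2) = 0.0335·1187·196.3 = 7808 Pa.
Head loss h_f = ΔP/(ρg) = 7808/(862·9.81) = 0.923 m.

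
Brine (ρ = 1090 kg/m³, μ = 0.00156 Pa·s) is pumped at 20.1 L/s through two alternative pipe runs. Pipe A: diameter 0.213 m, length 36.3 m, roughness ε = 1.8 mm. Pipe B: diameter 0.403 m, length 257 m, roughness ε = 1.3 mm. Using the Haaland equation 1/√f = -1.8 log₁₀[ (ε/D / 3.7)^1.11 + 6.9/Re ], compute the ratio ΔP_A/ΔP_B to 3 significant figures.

ΔP_A/ΔP_B ≈ 4.30

Pipe A: V = Q/A = 0.0201/0.03563 = 0.5641 m/s; Re = 8.395e+04; ε/D = 0.00845; Haaland → f = 0.03664; ΔP_A = f(L/D)(ρV²/2) = 1083 Pa.
Pipe B: V = Q/A = 0.0201/0.1276 = 0.1576 m/s; Re = 4.437e+04; ε/D = 0.00323; Haaland → f = 0.02915; ΔP_B = f(L/D)(ρV²/2) = 251.6 Pa.
ΔP_A/ΔP_B = 1083/251.6 = 4.30.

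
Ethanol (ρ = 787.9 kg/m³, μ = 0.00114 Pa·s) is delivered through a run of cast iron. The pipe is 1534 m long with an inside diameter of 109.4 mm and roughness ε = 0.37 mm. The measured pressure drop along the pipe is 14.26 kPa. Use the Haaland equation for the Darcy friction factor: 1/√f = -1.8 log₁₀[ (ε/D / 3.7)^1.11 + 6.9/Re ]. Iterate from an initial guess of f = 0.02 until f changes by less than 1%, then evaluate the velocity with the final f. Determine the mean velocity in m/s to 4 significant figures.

V ≈ 0.2862 m/s

Rearranging Darcy-Weisbach: V = √(2·ΔP·D/(f·L·ρ)). With ε/D = 0.00037/0.1094 = 0.00338, iterate starting from f = 0.02:
  f = 0.02 → V = √(2·1.426e+04·0.1094/(0.02·1534·787.9)) = 0.3593 m/s; Re = ρVD/μ = 2.716e+04; f → 0.03073
  f = 0.03073 → V = 0.2898 m/s; Re = 2.191e+04; f → 0.03147
  f = 0.03147 → V = 0.2864 m/s; Re = 2.166e+04; f → 0.03151
Converged (Δf/f < 1%). With the final f = 0.03151: V = √(2·1.426e+04·0.1094/(0.03151·1534·787.9)) = 0.2862 m/s.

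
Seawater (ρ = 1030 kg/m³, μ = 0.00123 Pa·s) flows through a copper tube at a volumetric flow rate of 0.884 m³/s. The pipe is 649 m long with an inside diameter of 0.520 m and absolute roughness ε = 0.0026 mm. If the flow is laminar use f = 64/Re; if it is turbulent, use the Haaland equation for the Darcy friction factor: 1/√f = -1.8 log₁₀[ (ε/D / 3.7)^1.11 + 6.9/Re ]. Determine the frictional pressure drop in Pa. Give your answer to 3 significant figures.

Cross-sectional area A = πD²/4 = π(0.52)²/4 = 0.2124 m²; mean velocity V = Q/A = 0.884/0.2124 = 4.163 m/s.
Reynolds number Re = ρVD/μ = 1030 · 4.163 · 0.52 / 0.00123 = 1.813e+06.
Re > 4000 → turbulent. Relative roughness ε/D = 2.6e-06/0.52 = 5e-06. Haaland: 1/√f = -1.8 log₁₀[(5e-06/3.7)^1.11 + 6.9/1.813e+06] = -1.8 log₁₀[3.06e-07 + 3.81e-06] = 9.695, so f = 0.01064.
Darcy-Weisbach: ΔP = f(L/D)(ρV²/2) = 0.01064·(649/0.52)·(1030·4.163²/2) = 0.01064·1248·8923 = 1.185e+05 Pa.

ΔP ≈ 118000 Pa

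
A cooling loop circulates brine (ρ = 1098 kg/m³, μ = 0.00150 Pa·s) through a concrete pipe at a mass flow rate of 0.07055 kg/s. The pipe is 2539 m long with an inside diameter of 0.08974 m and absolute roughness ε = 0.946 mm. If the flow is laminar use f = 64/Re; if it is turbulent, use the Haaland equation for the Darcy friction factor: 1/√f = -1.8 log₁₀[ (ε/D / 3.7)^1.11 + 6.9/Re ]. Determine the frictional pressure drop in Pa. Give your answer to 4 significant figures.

ΔP ≈ 153.7 Pa

A = πD²/4 = π(0.08974)²/4 = 0.006325 m²; mean velocity V = ṁ/(ρA) = 0.07055/(1098 · 0.006325) = 0.01016 m/s.
Reynolds number Re = ρVD/μ = 1098 · 0.01016 · 0.08974 / 0.0015 = 667.3.
Re < 2300 → laminar flow, so f = 64/Re = 64/667.3 = 0.09591 (the turbulent correlation is not needed).
Darcy-Weisbach: ΔP = f(L/D)(ρV²/2) = 0.09591·(2539/0.08974)·(1098·0.01016²/2) = 0.09591·2.829e+04·0.05665 = 153.7 Pa.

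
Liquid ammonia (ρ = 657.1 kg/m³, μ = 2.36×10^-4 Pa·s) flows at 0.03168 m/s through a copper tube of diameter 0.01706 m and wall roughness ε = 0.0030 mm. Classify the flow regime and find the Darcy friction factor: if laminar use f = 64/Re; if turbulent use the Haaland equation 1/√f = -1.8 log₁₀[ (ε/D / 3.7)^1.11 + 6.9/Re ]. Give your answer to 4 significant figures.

Re = ρVD/μ = 657.1·0.03168·0.01706/0.000236 = 1505.
Re < 2300 → laminar, so f = 64/Re = 0.04253 (roughness is irrelevant in laminar flow).

f ≈ 0.04253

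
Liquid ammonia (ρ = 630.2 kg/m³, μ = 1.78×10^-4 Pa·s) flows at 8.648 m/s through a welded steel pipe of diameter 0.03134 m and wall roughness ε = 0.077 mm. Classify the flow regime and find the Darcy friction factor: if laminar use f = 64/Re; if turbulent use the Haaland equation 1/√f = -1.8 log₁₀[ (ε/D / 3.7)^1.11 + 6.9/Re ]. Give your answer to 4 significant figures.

f ≈ 0.02495

Re = ρVD/μ = 630.2·8.648·0.03134/0.000178 = 9.596e+05.
Re > 4000 → turbulent. ε/D = 7.7e-05/0.03134 = 0.00246; Haaland: 1/√f = -1.8 log₁₀[0.000297 + 7.19e-06] = 6.331, so f = 0.02495.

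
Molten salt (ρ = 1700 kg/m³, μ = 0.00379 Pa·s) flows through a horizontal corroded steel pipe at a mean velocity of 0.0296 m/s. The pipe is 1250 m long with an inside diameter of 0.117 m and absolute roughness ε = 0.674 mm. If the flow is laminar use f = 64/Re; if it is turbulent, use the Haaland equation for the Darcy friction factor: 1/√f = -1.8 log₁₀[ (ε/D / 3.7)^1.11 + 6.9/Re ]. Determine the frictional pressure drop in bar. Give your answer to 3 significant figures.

ΔP ≈ 0.00328 bar

Reynolds number Re = ρVD/μ = 1700 · 0.0296 · 0.117 / 0.00379 = 1553.
Re < 2300 → laminar flow, so f = 64/Re = 64/1553 = 0.0412 (the turbulent correlation is not needed).
Darcy-Weisbach: ΔP = f(L/D)(ρV²/2) = 0.0412·(1250/0.117)·(1700·0.0296²/2) = 0.0412·1.068e+04·0.7447 = 327.8 Pa.
ΔP = 327.8 Pa = 0.00328 bar.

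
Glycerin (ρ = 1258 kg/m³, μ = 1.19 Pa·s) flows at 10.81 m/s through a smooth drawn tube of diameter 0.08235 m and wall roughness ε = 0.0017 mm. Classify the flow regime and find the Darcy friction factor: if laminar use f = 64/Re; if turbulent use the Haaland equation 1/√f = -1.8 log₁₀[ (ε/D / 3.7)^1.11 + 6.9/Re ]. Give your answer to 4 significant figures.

f ≈ 0.06801

Re = ρVD/μ = 1258·10.81·0.08235/1.19 = 941.1.
Re < 2300 → laminar, so f = 64/Re = 0.06801 (roughness is irrelevant in laminar flow).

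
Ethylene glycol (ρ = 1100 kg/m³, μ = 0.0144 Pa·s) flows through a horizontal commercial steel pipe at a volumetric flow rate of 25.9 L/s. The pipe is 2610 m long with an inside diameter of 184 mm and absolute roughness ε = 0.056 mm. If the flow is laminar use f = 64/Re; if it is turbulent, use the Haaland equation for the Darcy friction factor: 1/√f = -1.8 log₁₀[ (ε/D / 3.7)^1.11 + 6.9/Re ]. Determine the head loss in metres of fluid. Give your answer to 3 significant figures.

h_f ≈ 19.8 m

Q = 25.9 L/s = 25.9/1000 = 0.0259 m³/s.
Cross-sectional area A = πD²/4 = π(0.184)²/4 = 0.02659 m²; mean velocity V = Q/A = 0.0259/0.02659 = 0.974 m/s.
Reynolds number Re = ρVD/μ = 1100 · 0.974 · 0.184 / 0.0144 = 1.369e+04.
Re > 4000 → turbulent. Relative roughness ε/D = 5.6e-05/0.184 = 0.000304. Haaland: 1/√f = -1.8 log₁₀[(0.000304/3.7)^1.11 + 6.9/1.369e+04] = -1.8 log₁₀[2.92e-05 + 0.000504] = 5.892, so f = 0.02881.
Darcy-Weisbach: ΔP = f(L/D)(ρV²/2) = 0.02881·(2610/0.184)·(1100·0.974²/2) = 0.02881·1.418e+04·521.8 = 2.132e+05 Pa.
Head loss h_f = ΔP/(ρg) = 2.132e+05/(1100·9.81) = 19.8 m.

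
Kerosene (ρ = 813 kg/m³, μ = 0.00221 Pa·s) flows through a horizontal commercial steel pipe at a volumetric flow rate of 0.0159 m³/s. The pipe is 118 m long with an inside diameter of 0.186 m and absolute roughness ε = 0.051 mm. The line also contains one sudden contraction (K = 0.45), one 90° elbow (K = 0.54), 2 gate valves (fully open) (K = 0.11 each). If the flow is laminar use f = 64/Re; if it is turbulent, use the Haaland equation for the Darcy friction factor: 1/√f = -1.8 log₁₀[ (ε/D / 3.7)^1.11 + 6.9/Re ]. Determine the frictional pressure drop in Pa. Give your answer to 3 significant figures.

Cross-sectional area A = πD²/4 = π(0.186)²/4 = 0.02717 m²; mean velocity V = Q/A = 0.0159/0.02717 = 0.5852 m/s.
Reynolds number Re = ρVD/μ = 813 · 0.5852 · 0.186 / 0.00221 = 4.004e+04.
Re > 4000 → turbulent. Relative roughness ε/D = 5.1e-05/0.186 = 0.000274. Haaland: 1/√f = -1.8 log₁₀[(0.000274/3.7)^1.11 + 6.9/4.004e+04] = -1.8 log₁₀[2.6e-05 + 0.000172] = 6.665, so f = 0.02251.
Total minor-loss coefficient ΣK = 1·0.45 + 1·0.54 + 2·0.11 = 1.21.
ΔP = [f·L/D + ΣK]·(ρV²/2) = [0.02251·118/0.186 + 1.21]·(813·0.5852²/2) = [14.28 + 1.21]·139.2 = 2157 Pa.

ΔP ≈ 2160 Pa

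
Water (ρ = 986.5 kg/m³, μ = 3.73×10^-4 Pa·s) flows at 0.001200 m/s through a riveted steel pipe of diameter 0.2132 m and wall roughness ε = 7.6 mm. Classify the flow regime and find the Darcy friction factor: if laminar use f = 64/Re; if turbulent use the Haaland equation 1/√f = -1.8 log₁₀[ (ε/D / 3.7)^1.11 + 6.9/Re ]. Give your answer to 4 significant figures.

f ≈ 0.09459

Re = ρVD/μ = 986.5·0.0012·0.2132/0.000373 = 676.6.
Re < 2300 → laminar, so f = 64/Re = 0.09459 (roughness is irrelevant in laminar flow).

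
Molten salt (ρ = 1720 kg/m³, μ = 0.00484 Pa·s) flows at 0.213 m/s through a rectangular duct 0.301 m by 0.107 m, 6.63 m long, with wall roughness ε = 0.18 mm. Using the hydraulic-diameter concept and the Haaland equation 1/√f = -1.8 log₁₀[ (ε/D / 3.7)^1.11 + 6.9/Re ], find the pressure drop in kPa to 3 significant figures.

Hydraulic diameter D_h = 4A/P = 4·(0.301·0.107)/(2·(0.301+0.107)) = 0.1288/0.816 = 0.1579 m.
Re = ρVD_h/μ = 1720·0.213·0.1579/0.00484 = 1.195e+04.
ε/D_h = 0.00018/0.1579 = 0.00114; Haaland gives 1/√f = -1.8 log₁₀[0.000127+0.000577] = 5.674, so f = 0.03106.
ΔP = f(L/D_h)(ρV²/2) = 0.03106·6.63/0.1579·39.02 = 50.89 Pa.
ΔP = 0.0509 kPa.

ΔP ≈ 0.0509 kPa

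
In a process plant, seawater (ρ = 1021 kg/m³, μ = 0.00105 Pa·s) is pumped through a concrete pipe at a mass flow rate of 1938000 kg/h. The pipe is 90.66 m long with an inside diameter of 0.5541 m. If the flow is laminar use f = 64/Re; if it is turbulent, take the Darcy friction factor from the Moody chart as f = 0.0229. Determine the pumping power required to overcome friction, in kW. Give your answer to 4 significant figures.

ṁ = 1938000 kg/h = 1938000/3600 = 538.3 kg/s.
A = πD²/4 = π(0.5541)²/4 = 0.2411 m²; mean velocity V = ṁ/(ρA) = 538.3/(1021 · 0.2411) = 2.187 m/s.
Reynolds number Re = ρVD/μ = 1021 · 2.187 · 0.5541 / 0.00105 = 1.178e+06.
Re > 4000 → turbulent; use the Moody-chart value f = 0.0229.
Darcy-Weisbach: ΔP = f(L/D)(ρV²/2) = 0.0229·(90.66/0.5541)·(1021·2.187²/2) = 0.0229·163.6·2441 = 9145 Pa.
Q = ṁ/ρ = 538.3/1021 = 0.5273 m³/s.
Pumping power P = QΔP = 0.5273·9145 = 4821.7 W = 4.822 kW.

P ≈ 4.822 kW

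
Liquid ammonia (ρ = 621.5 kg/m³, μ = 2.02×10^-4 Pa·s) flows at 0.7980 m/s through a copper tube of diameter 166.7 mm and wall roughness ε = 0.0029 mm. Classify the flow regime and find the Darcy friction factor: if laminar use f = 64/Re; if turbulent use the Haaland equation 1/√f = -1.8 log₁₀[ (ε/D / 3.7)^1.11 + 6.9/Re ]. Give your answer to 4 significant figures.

f ≈ 0.01372

Re = ρVD/μ = 621.5·0.798·0.1667/0.000202 = 4.093e+05.
Re > 4000 → turbulent. ε/D = 2.9e-06/0.1667 = 1.74e-05; Haaland: 1/√f = -1.8 log₁₀[1.22e-06 + 1.69e-05] = 8.537, so f = 0.01372.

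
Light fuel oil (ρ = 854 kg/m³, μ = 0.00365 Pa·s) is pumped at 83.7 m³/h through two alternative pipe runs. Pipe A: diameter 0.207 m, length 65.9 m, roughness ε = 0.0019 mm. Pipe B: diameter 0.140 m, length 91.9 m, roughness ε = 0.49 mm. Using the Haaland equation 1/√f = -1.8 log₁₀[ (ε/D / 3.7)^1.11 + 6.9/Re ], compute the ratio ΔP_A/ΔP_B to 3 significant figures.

ΔP_A/ΔP_B ≈ 0.0783

Pipe A: V = Q/A = 0.02325/0.03365 = 0.6909 m/s; Re = 3.346e+04; ε/D = 9.18e-06; Haaland → f = 0.02274; ΔP_A = f(L/D)(ρV²/2) = 1475 Pa.
Pipe B: V = Q/A = 0.02325/0.01539 = 1.51 m/s; Re = 4.947e+04; ε/D = 0.0035; Haaland → f = 0.02945; ΔP_B = f(L/D)(ρV²/2) = 1.883e+04 Pa.
ΔP_A/ΔP_B = 1475/1.883e+04 = 0.0783.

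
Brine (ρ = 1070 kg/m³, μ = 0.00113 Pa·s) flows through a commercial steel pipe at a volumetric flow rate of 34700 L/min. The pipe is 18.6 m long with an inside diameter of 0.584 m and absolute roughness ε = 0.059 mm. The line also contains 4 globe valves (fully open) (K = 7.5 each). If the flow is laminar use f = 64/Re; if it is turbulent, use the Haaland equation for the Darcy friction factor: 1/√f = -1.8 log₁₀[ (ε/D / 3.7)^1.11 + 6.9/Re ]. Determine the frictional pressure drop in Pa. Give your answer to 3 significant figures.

Q = 34700 L/min = 34700/60000 = 0.5783 m³/s.
Cross-sectional area A = πD²/4 = π(0.584)²/4 = 0.2679 m²; mean velocity V = Q/A = 0.5783/0.2679 = 2.159 m/s.
Reynolds number Re = ρVD/μ = 1070 · 2.159 · 0.584 / 0.00113 = 1.194e+06.
Re > 4000 → turbulent. Relative roughness ε/D = 5.9e-05/0.584 = 0.000101. Haaland: 1/√f = -1.8 log₁₀[(0.000101/3.7)^1.11 + 6.9/1.194e+06] = -1.8 log₁₀[8.59e-06 + 5.78e-06] = 8.716, so f = 0.01316.
Total minor-loss coefficient ΣK = 4·7.5 = 30.
ΔP = [f·L/D + ΣK]·(ρV²/2) = [0.01316·18.6/0.584 + 30]·(1070·2.159²/2) = [0.4192 + 30]·2494 = 7.586e+04 Pa.

ΔP ≈ 75900 Pa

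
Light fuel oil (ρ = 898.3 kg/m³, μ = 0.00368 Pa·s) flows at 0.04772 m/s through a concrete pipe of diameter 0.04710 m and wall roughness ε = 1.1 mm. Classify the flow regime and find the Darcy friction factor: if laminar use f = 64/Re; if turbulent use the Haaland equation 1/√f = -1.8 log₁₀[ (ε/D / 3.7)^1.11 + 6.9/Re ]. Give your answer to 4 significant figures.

f ≈ 0.1167

Re = ρVD/μ = 898.3·0.04772·0.0471/0.00368 = 548.6.
Re < 2300 → laminar, so f = 64/Re = 0.1167 (roughness is irrelevant in laminar flow).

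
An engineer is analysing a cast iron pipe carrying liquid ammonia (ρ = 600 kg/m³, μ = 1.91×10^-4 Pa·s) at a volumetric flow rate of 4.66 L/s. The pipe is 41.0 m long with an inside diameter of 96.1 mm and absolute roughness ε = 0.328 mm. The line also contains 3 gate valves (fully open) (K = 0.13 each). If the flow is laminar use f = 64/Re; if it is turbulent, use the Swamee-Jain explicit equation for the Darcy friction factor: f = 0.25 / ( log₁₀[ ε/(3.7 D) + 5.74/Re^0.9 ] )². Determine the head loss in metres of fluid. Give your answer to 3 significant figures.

Q = 4.66 L/s = 4.66/1000 = 0.00466 m³/s.
Cross-sectional area A = πD²/4 = π(0.0961)²/4 = 0.007253 m²; mean velocity V = Q/A = 0.00466/0.007253 = 0.6425 m/s.
Reynolds number Re = ρVD/μ = 600 · 0.6425 · 0.0961 / 0.000191 = 1.94e+05.
Re > 4000 → turbulent. Relative roughness ε/D = 0.000328/0.0961 = 0.00341. Swamee-Jain: f = 0.25/(log₁₀[0.00341/3.7 + 5.74/1.94e+05^0.9])² = 0.25/(log₁₀[0.000922 + 0.0001])² = 0.25/(-2.99)² = 0.02796.
Total minor-loss coefficient ΣK = 3·0.13 = 0.39.
ΔP = [f·L/D + ΣK]·(ρV²/2) = [0.02796·41/0.0961 + 0.39]·(600·0.6425²/2) = [11.93 + 0.39]·123.8 = 1525 Pa.
Head loss h_f = ΔP/(ρg) = 1525/(600·9.81) = 0.259 m.

h_f ≈ 0.259 m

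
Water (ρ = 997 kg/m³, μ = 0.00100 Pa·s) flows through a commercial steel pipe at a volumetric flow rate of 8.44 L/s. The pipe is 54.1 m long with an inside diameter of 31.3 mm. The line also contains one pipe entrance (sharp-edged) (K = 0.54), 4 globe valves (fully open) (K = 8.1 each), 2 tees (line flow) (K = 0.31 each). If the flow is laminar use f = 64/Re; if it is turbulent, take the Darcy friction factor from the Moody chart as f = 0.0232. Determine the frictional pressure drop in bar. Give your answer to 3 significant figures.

Q = 8.44 L/s = 8.44/1000 = 0.00844 m³/s.
Cross-sectional area A = πD²/4 = π(0.0313)²/4 = 0.0007694 m²; mean velocity V = Q/A = 0.00844/0.0007694 = 10.97 m/s.
Reynolds number Re = ρVD/μ = 997 · 10.97 · 0.0313 / 0.001 = 3.423e+05.
Re > 4000 → turbulent; use the Moody-chart value f = 0.0232.
Total minor-loss coefficient ΣK = 1·0.54 + 4·8.1 + 2·0.31 = 33.6.
ΔP = [f·L/D + ΣK]·(ρV²/2) = [0.0232·54.1/0.0313 + 33.6]·(997·10.97²/2) = [40.1 + 33.6]·5.998e+04 = 4.418e+06 Pa.
ΔP = 4.418e+06 Pa = 44.2 bar.

ΔP ≈ 44.2 bar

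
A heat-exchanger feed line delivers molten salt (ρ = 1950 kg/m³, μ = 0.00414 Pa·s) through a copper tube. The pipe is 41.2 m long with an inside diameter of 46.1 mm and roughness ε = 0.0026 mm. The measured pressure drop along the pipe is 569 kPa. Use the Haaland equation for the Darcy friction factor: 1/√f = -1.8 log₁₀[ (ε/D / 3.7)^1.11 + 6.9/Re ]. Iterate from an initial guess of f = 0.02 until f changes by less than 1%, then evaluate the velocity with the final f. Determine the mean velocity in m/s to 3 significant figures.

V ≈ 6.19 m/s

Rearranging Darcy-Weisbach: V = √(2·ΔP·D/(f·L·ρ)). With ε/D = 2.6e-06/0.0461 = 5.64e-05, iterate starting from f = 0.02:
  f = 0.02 → V = √(2·5.69e+05·0.0461/(0.02·41.2·1950)) = 5.714 m/s; Re = ρVD/μ = 1.241e+05; f → 0.01732
  f = 0.01732 → V = 6.14 m/s; Re = 1.333e+05; f → 0.01709
  f = 0.01709 → V = 6.182 m/s; Re = 1.342e+05; f → 0.01707
Converged (Δf/f < 1%). With the final f = 0.01707: V = √(2·5.69e+05·0.0461/(0.01707·41.2·1950)) = 6.186 m/s.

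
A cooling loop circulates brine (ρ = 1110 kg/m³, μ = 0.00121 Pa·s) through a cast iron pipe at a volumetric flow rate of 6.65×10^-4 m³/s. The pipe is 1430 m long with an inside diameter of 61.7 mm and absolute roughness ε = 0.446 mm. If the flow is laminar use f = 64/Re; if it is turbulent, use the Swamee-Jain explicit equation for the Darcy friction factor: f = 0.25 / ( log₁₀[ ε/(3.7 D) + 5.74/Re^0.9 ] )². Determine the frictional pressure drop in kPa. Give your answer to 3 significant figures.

ΔP ≈ 25.3 kPa

Cross-sectional area A = πD²/4 = π(0.0617)²/4 = 0.00299 m²; mean velocity V = Q/A = 0.000665/0.00299 = 0.2224 m/s.
Reynolds number Re = ρVD/μ = 1110 · 0.2224 · 0.0617 / 0.00121 = 1.259e+04.
Re > 4000 → turbulent. Relative roughness ε/D = 0.000446/0.0617 = 0.00723. Swamee-Jain: f = 0.25/(log₁₀[0.00723/3.7 + 5.74/1.259e+04^0.9])² = 0.25/(log₁₀[0.00195 + 0.00117])² = 0.25/(-2.505)² = 0.03984.
Darcy-Weisbach: ΔP = f(L/D)(ρV²/2) = 0.03984·(1430/0.0617)·(1110·0.2224²/2) = 0.03984·2.318e+04·27.45 = 2.535e+04 Pa.
ΔP = 2.535e+04 Pa = 25.3 kPa.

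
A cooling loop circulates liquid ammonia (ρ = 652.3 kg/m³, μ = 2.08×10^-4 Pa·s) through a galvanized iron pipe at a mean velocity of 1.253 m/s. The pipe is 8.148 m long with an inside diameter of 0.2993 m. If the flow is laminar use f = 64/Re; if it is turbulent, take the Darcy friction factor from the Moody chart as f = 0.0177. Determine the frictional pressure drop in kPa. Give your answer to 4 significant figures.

Reynolds number Re = ρVD/μ = 652.3 · 1.253 · 0.2993 / 0.000208 = 1.176e+06.
Re > 4000 → turbulent; use the Moody-chart value f = 0.0177.
Darcy-Weisbach: ΔP = f(L/D)(ρV²/2) = 0.0177·(8.148/0.2993)·(652.3·1.253²/2) = 0.0177·27.22·512.1 = 246.7 Pa.
ΔP = 246.7 Pa = 0.2467 kPa.

ΔP ≈ 0.2467 kPa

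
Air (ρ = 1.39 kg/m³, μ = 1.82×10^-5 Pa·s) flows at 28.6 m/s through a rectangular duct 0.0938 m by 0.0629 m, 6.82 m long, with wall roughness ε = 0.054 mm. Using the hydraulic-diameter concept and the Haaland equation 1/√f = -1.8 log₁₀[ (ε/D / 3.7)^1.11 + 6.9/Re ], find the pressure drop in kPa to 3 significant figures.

ΔP ≈ 1.03 kPa

Hydraulic diameter D_h = 4A/P = 4·(0.0938·0.0629)/(2·(0.0938+0.0629)) = 0.0236/0.3134 = 0.0753 m.
Re = ρVD_h/μ = 1.39·28.6·0.0753/1.82e-05 = 1.645e+05.
ε/D_h = 5.4e-05/0.0753 = 0.000717; Haaland gives 1/√f = -1.8 log₁₀[7.57e-05+4.19e-05] = 7.073, so f = 0.01999.
ΔP = f(L/D_h)(ρV²/2) = 0.01999·6.82/0.0753·568.5 = 1029 Pa.
ΔP = 1.03 kPa.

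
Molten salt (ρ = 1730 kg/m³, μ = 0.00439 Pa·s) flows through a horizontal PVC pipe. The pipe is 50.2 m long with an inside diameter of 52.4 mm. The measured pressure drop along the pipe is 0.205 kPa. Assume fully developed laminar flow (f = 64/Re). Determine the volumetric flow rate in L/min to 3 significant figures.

Q ≈ 10.3 L/min

For laminar flow, f = 64/Re with Re = ρVD/μ, so Darcy-Weisbach reduces to ΔP = 32μLV/D². Solving for V: V = ΔP·D²/(32μL) = 205·(0.0524)²/(32·0.00439·50.2) = 0.07982 m/s.
Check: Re = ρVD/μ = 1730·0.07982·0.0524/0.00439 = 1648 < 2300, so the laminar assumption holds.
Q = V·A = 0.07982·(π/4·0.0524²) = 0.0001721 m³/s = 10.3 L/min.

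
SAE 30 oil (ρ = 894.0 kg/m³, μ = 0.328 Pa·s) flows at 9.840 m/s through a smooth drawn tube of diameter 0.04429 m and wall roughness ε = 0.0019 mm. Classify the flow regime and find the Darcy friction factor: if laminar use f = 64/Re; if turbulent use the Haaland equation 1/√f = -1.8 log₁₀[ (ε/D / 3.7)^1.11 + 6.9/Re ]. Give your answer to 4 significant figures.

Re = ρVD/μ = 894·9.84·0.04429/0.328 = 1188.
Re < 2300 → laminar, so f = 64/Re = 0.05388 (roughness is irrelevant in laminar flow).

f ≈ 0.05388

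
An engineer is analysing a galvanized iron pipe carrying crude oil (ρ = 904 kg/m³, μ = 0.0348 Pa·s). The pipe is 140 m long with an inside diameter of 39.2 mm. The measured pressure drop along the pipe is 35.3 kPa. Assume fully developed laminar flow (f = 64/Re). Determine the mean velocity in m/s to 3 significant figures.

For laminar flow, f = 64/Re with Re = ρVD/μ, so Darcy-Weisbach reduces to ΔP = 32μLV/D². Solving for V: V = ΔP·D²/(32μL) = 3.53e+04·(0.0392)²/(32·0.0348·140) = 0.3479 m/s.
Check: Re = ρVD/μ = 904·0.3479·0.0392/0.0348 = 354.3 < 2300, so the laminar assumption holds.

V ≈ 0.348 m/s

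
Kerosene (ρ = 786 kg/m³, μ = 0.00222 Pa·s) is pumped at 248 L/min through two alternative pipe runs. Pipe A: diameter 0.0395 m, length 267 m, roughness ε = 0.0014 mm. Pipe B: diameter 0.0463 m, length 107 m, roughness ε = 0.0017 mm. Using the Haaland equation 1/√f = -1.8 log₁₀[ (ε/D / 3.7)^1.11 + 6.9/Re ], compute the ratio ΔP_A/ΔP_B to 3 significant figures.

ΔP_A/ΔP_B ≈ 5.33

Pipe A: V = Q/A = 0.004133/0.001225 = 3.373 m/s; Re = 4.717e+04; ε/D = 3.54e-05; Haaland → f = 0.02107; ΔP_A = f(L/D)(ρV²/2) = 6.369e+05 Pa.
Pipe B: V = Q/A = 0.004133/0.001684 = 2.455 m/s; Re = 4.024e+04; ε/D = 3.67e-05; Haaland → f = 0.02184; ΔP_B = f(L/D)(ρV²/2) = 1.196e+05 Pa.
ΔP_A/ΔP_B = 6.369e+05/1.196e+05 = 5.33.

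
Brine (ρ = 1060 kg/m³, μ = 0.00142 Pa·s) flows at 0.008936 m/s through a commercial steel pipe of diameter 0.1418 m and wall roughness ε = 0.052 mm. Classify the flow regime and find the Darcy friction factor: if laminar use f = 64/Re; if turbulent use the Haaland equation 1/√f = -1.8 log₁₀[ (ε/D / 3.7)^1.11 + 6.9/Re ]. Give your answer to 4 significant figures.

Re = ρVD/μ = 1060·0.008936·0.1418/0.00142 = 945.9.
Re < 2300 → laminar, so f = 64/Re = 0.06766 (roughness is irrelevant in laminar flow).

f ≈ 0.06766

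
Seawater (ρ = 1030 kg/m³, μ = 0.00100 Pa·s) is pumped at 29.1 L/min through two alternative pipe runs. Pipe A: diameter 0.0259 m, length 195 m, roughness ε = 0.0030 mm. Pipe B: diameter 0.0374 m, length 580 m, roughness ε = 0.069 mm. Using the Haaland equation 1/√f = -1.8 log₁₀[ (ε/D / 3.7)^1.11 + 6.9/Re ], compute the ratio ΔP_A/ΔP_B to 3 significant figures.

ΔP_A/ΔP_B ≈ 1.74

Pipe A: V = Q/A = 0.000485/0.0005269 = 0.9206 m/s; Re = 2.456e+04; ε/D = 0.000116; Haaland → f = 0.02468; ΔP_A = f(L/D)(ρV²/2) = 8.11e+04 Pa.
Pipe B: V = Q/A = 0.000485/0.001099 = 0.4415 m/s; Re = 1.701e+04; ε/D = 0.00184; Haaland → f = 0.03002; ΔP_B = f(L/D)(ρV²/2) = 4.673e+04 Pa.
ΔP_A/ΔP_B = 8.11e+04/4.673e+04 = 1.74.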